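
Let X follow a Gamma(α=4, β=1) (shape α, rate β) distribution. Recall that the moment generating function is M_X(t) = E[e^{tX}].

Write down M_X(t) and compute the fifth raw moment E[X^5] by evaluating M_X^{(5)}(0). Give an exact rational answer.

E[X^5] = M^(5)(0) = 6720

M_X(t) = (1 - t)^(-4)
M^(5)(t) = -6720/(t^9 - 9*t^8 + 36*t^7 - 84*t^6 + 126*t^5 - 126*t^4 + 84*t^3 - 36*t^2 + 9*t - 1)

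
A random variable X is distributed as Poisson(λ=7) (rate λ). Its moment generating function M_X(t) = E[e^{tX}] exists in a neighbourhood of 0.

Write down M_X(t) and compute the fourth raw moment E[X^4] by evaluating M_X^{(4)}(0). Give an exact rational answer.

E[X^4] = M^(4)(0) = 4809

M_X(t) = e^(7*e^(t) - 7)
M^(4)(t) = (2401*e^(4*t)*e^(7*e^(t)) + 2058*e^(3*t)*e^(7*e^(t)) + 343*e^(2*t)*e^(7*e^(t)) + 7*e^(t)*e^(7*e^(t)))*e^(-7)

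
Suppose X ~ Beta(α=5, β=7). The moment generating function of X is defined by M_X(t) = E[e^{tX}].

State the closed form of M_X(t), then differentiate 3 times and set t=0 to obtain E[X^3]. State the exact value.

M_X(t) = ₁F₁(5; 12; t)
M^(3)(t) = 5*₁F₁(8; 15; t)/52

E[X^3] = M^(3)(0) = 5/52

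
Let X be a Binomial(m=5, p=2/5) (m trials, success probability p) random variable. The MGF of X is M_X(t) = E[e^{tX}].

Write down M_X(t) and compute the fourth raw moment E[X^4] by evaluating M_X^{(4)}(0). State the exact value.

M_X(t) = (2*e^(t)/5 + 3/5)^5
M′(t) = 32*e^(5*t)/625 + 192*e^(4*t)/625 + 432*e^(3*t)/625 + 432*e^(2*t)/625 + 162*e^(t)/625
M′′(t) = 32*e^(5*t)/125 + 768*e^(4*t)/625 + 1296*e^(3*t)/625 + 864*e^(2*t)/625 + 162*e^(t)/625
M′′′(t) = 32*e^(5*t)/25 + 3072*e^(4*t)/625 + 3888*e^(3*t)/625 + 1728*e^(2*t)/625 + 162*e^(t)/625
M′′′′(t) = 32*e^(5*t)/5 + 12288*e^(4*t)/625 + 11664*e^(3*t)/625 + 3456*e^(2*t)/625 + 162*e^(t)/625

E[X^4] = M′′′′(0) = 6314/125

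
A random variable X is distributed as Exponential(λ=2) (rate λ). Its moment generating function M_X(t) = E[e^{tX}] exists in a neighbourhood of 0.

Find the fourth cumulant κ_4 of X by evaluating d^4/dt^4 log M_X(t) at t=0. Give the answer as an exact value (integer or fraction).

κ_4 = D^4[K](0) = 3/8

M_X(t) = 2/(2 - t)
K_X(t) = log M_X(t) = -log(2 - t) + log(2)
D^4[K](t) = 6/(t^4 - 8*t^3 + 24*t^2 - 32*t + 16)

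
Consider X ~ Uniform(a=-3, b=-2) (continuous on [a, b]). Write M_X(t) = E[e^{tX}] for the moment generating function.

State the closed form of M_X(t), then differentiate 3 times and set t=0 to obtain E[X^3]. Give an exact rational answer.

M_X(t) = (e^(-2*t) - e^(-3*t))/t
M′(t) = (-2*t*e^(t) + 3*t - e^(t) + 1)*e^(-3*t)/t^2
M′′(t) = (4*t^2*e^(t) - 9*t^2 + 4*t*e^(t) - 6*t + 2*e^(t) - 2)*e^(-3*t)/t^3
M′′′(t) = (-8*t^3*e^(t) + 27*t^3 - 12*t^2*e^(t) + 27*t^2 - 12*t*e^(t) + 18*t - 6*e^(t) + 6)*e^(-3*t)/t^4

E[X^3] = M′′′(0) = -65/4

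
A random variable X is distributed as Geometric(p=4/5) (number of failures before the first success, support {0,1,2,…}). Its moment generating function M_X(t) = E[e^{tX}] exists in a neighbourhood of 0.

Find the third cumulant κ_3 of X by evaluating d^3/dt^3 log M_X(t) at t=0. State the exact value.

M_X(t) = 4/(5*(1 - e^(t)/5))
K_X(t) = log M_X(t) = -log(1 - e^(t)/5) - log(5) + 2*log(2)
dK/dt = -e^(t)/(e^(t) - 5)
d^2K/dt^2 = 5*e^(t)/(e^(2*t) - 10*e^(t) + 25)
d^3K/dt^3 = (-5*e^(2*t) - 25*e^(t))/(e^(3*t) - 15*e^(2*t) + 75*e^(t) - 125)

κ_3 = d^3K/dt^3 |_{t=0} = 15/32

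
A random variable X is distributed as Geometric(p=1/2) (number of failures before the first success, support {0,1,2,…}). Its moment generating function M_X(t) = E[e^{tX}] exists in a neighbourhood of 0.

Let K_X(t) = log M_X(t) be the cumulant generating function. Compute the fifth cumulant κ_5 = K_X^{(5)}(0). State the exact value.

κ_5 = D^5[K](0) = 150

M_X(t) = 1/(2*(1 - e^(t)/2))
K_X(t) = log M_X(t) = -log(1 - e^(t)/2) - log(2)
D^5[K](t) = (-2*e^(4*t) - 44*e^(3*t) - 88*e^(2*t) - 16*e^(t))/(e^(5*t) - 10*e^(4*t) + 40*e^(3*t) - 80*e^(2*t) + 80*e^(t) - 32)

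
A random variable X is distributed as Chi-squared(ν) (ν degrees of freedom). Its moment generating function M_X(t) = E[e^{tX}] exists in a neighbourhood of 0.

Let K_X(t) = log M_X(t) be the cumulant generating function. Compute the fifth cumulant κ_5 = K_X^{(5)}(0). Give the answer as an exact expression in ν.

M_X(t) = (1 - 2*t)^(-ν/2)
K_X(t) = log M_X(t) = -ν*log(1 - 2*t)/2
D^5[K](t) = -384*ν/(32*t^5 - 80*t^4 + 80*t^3 - 40*t^2 + 10*t - 1)

κ_5 = D^5[K](0) = 384*ν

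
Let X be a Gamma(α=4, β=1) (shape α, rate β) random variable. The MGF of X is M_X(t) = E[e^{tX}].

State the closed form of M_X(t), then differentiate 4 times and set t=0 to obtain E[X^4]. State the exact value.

M_X(t) = (1 - t)^(-4)
M′(t) = -4/(t^5 - 5*t^4 + 10*t^3 - 10*t^2 + 5*t - 1)
M′′(t) = 20/(t^6 - 6*t^5 + 15*t^4 - 20*t^3 + 15*t^2 - 6*t + 1)
M′′′(t) = -120/(t^7 - 7*t^6 + 21*t^5 - 35*t^4 + 35*t^3 - 21*t^2 + 7*t - 1)
M′′′′(t) = 840/(t^8 - 8*t^7 + 28*t^6 - 56*t^5 + 70*t^4 - 56*t^3 + 28*t^2 - 8*t + 1)

E[X^4] = M′′′′(0) = 840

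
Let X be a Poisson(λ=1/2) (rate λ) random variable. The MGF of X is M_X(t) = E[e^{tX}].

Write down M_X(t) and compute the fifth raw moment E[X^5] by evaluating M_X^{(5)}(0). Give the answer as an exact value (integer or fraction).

M_X(t) = e^(e^(t)/2 - 1/2)
M′(t) = e^(-1/2)*e^(t)*e^(e^(t)/2)/2
M′′(t) = (e^(2*t)*e^(e^(t)/2) + 2*e^(t)*e^(e^(t)/2))*e^(-1/2)/4
M′′′(t) = (e^(3*t)*e^(e^(t)/2) + 6*e^(2*t)*e^(e^(t)/2) + 4*e^(t)*e^(e^(t)/2))*e^(-1/2)/8
M′′′′(t) = (e^(4*t)*e^(e^(t)/2) + 12*e^(3*t)*e^(e^(t)/2) + 28*e^(2*t)*e^(e^(t)/2) + 8*e^(t)*e^(e^(t)/2))*e^(-1/2)/16
M′′′′′(t) = (e^(5*t)*e^(e^(t)/2) + 20*e^(4*t)*e^(e^(t)/2) + 100*e^(3*t)*e^(e^(t)/2) + 120*e^(2*t)*e^(e^(t)/2) + 16*e^(t)*e^(e^(t)/2))*e^(-1/2)/32

E[X^5] = M′′′′′(0) = 257/32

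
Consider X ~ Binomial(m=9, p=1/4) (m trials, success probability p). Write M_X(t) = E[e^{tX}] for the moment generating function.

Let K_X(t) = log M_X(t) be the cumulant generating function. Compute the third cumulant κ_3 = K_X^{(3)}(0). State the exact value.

M_X(t) = (e^(t)/4 + 3/4)^9
K_X(t) = log M_X(t) = 9*log(e^(t)/4 + 3/4)
dK/dt = 9*e^(t)/(e^(t) + 3)
d^2K/dt^2 = 27*e^(t)/(e^(2*t) + 6*e^(t) + 9)
d^3K/dt^3 = (-27*e^(2*t) + 81*e^(t))/(e^(3*t) + 9*e^(2*t) + 27*e^(t) + 27)

κ_3 = d^3K/dt^3 |_{t=0} = 27/32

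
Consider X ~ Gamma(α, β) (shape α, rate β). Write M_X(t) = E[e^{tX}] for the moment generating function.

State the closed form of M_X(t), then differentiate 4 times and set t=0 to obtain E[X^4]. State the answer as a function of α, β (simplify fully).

E[X^4] = M′′′′(0) = α*(α^3 + 6*α^2 + 11*α + 6)/β^4

M_X(t) = (β/(β - t))^α
M′(t) = -α*β^α*(1/(β - t))^α/(-β + t)
M′′(t) = (α^2*β^α*(1/(β - t))^α + α*β^α*(1/(β - t))^α)/(β^2 - 2*β*t + t^2)
M′′′(t) = (-α^3*β^α*(1/(β - t))^α - 3*α^2*β^α*(1/(β - t))^α - 2*α*β^α*(1/(β - t))^α)/(-β^3 + 3*β^2*t - 3*β*t^2 + t^3)
M′′′′(t) = (α^4*β^α*(1/(β - t))^α + 6*α^3*β^α*(1/(β - t))^α + 11*α^2*β^α*(1/(β - t))^α + 6*α*β^α*(1/(β - t))^α)/(β^4 - 4*β^3*t + 6*β^2*t^2 - 4*β*t^3 + t^4)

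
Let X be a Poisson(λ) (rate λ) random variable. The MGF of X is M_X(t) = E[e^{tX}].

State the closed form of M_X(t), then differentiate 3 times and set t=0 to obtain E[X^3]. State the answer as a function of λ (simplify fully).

E[X^3] = M^(3)(0) = λ*(λ^2 + 3*λ + 1)

M_X(t) = e^(λ*(e^(t) - 1))
M^(3)(t) = (λ^3*e^(3*t)*e^(λ*e^(t)) + 3*λ^2*e^(2*t)*e^(λ*e^(t)) + λ*e^(t)*e^(λ*e^(t)))*e^(-λ)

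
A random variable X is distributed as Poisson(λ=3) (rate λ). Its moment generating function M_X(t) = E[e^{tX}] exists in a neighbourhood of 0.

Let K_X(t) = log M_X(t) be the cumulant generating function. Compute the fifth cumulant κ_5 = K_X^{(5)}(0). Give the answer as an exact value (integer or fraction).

M_X(t) = e^(3*e^(t) - 3)
K_X(t) = log M_X(t) = 3*e^(t) - 3
dK/dt = 3*e^(t)
d^2K/dt^2 = 3*e^(t)
d^3K/dt^3 = 3*e^(t)
d^4K/dt^4 = 3*e^(t)
d^5K/dt^5 = 3*e^(t)

κ_5 = d^5K/dt^5 |_{t=0} = 3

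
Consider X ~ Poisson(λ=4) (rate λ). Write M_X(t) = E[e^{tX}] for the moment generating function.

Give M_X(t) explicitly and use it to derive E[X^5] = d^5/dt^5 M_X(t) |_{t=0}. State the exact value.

M_X(t) = e^(4*e^(t) - 4)
dM/dt = 4*e^(-4)*e^(t)*e^(4*e^(t))
d^2M/dt^2 = (16*e^(2*t)*e^(4*e^(t)) + 4*e^(t)*e^(4*e^(t)))*e^(-4)
d^3M/dt^3 = (64*e^(3*t)*e^(4*e^(t)) + 48*e^(2*t)*e^(4*e^(t)) + 4*e^(t)*e^(4*e^(t)))*e^(-4)
d^4M/dt^4 = (256*e^(4*t)*e^(4*e^(t)) + 384*e^(3*t)*e^(4*e^(t)) + 112*e^(2*t)*e^(4*e^(t)) + 4*e^(t)*e^(4*e^(t)))*e^(-4)
d^5M/dt^5 = (1024*e^(5*t)*e^(4*e^(t)) + 2560*e^(4*t)*e^(4*e^(t)) + 1600*e^(3*t)*e^(4*e^(t)) + 240*e^(2*t)*e^(4*e^(t)) + 4*e^(t)*e^(4*e^(t)))*e^(-4)

E[X^5] = d^5M/dt^5 |_{t=0} = 5428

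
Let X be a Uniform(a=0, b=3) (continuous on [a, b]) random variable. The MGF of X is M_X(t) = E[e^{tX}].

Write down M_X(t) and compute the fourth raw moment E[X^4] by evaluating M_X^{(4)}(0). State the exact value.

E[X^4] = M^(4)(0) = 81/5

M_X(t) = (e^(3*t) - 1)/(3*t)
M^(4)(t) = (27*t^4*e^(3*t) - 36*t^3*e^(3*t) + 36*t^2*e^(3*t) - 24*t*e^(3*t) + 8*e^(3*t) - 8)/t^5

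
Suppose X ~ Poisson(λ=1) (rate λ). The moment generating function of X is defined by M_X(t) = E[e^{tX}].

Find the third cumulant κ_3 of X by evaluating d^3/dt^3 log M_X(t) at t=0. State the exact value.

M_X(t) = e^(e^(t) - 1)
K_X(t) = log M_X(t) = e^(t) - 1
dK/dt = e^(t)
d^2K/dt^2 = e^(t)
d^3K/dt^3 = e^(t)

κ_3 = d^3K/dt^3 |_{t=0} = 1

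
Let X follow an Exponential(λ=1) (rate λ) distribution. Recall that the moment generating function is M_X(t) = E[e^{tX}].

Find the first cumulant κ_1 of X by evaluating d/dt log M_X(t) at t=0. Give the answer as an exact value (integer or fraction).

M_X(t) = 1/(1 - t)
K_X(t) = log M_X(t) = -log(1 - t)
K^(1)(t) = -1/(t - 1)

κ_1 = K^(1)(0) = 1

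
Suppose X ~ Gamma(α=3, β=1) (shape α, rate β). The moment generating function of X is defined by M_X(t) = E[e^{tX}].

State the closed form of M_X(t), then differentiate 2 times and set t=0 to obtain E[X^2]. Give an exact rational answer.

M_X(t) = (1 - t)^(-3)
D^2[M](t) = -12/(t^5 - 5*t^4 + 10*t^3 - 10*t^2 + 5*t - 1)

E[X^2] = D^2[M](0) = 12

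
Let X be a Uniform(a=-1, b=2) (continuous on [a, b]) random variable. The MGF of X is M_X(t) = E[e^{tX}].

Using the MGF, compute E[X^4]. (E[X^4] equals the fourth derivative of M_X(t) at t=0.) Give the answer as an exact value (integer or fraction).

E[X^4] = M′′′′(0) = 11/5

M_X(t) = (e^(2*t) - e^(-t))/(3*t)
M′(t) = (2*t*e^(3*t) + t - e^(3*t) + 1)*e^(-t)/(3*t^2)
M′′(t) = (4*t^2*e^(3*t) - t^2 - 4*t*e^(3*t) - 2*t + 2*e^(3*t) - 2)*e^(-t)/(3*t^3)
M′′′(t) = (8*t^3*e^(3*t) + t^3 - 12*t^2*e^(3*t) + 3*t^2 + 12*t*e^(3*t) + 6*t - 6*e^(3*t) + 6)*e^(-t)/(3*t^4)
M′′′′(t) = (16*t^4*e^(3*t) - t^4 - 32*t^3*e^(3*t) - 4*t^3 + 48*t^2*e^(3*t) - 12*t^2 - 48*t*e^(3*t) - 24*t + 24*e^(3*t) - 24)*e^(-t)/(3*t^5)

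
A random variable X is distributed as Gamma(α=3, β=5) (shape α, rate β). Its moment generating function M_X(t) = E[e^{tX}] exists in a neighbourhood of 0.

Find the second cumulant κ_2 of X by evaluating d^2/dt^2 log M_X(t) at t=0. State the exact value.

M_X(t) = 125/(5 - t)^3
K_X(t) = log M_X(t) = -3*log(5 - t) + 3*log(5)
K′(t) = -3/(t - 5)
K′′(t) = 3/(t^2 - 10*t + 25)

κ_2 = K′′(0) = 3/25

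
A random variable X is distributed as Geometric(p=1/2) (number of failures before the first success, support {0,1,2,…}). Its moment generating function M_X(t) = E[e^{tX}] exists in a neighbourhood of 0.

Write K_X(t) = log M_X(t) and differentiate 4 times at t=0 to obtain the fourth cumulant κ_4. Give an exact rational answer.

M_X(t) = 1/(2*(1 - e^(t)/2))
K_X(t) = log M_X(t) = -log(1 - e^(t)/2) - log(2)
K^(4)(t) = (2*e^(3*t) + 16*e^(2*t) + 8*e^(t))/(e^(4*t) - 8*e^(3*t) + 24*e^(2*t) - 32*e^(t) + 16)

κ_4 = K^(4)(0) = 26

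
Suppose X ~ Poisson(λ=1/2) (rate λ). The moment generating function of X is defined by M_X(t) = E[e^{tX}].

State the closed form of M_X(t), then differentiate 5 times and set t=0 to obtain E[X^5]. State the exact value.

E[X^5] = D^5[M](0) = 257/32

M_X(t) = e^(e^(t)/2 - 1/2)
D^5[M](t) = (e^(5*t)*e^(e^(t)/2) + 20*e^(4*t)*e^(e^(t)/2) + 100*e^(3*t)*e^(e^(t)/2) + 120*e^(2*t)*e^(e^(t)/2) + 16*e^(t)*e^(e^(t)/2))*e^(-1/2)/32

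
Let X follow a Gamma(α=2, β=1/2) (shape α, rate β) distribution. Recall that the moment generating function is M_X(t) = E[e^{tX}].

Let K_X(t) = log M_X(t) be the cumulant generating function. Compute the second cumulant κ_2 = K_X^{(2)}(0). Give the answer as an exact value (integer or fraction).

M_X(t) = 1/(4*(1/2 - t)^2)
K_X(t) = log M_X(t) = -2*log(1/2 - t) - 2*log(2)
dK/dt = -4/(2*t - 1)
d^2K/dt^2 = 8/(4*t^2 - 4*t + 1)

κ_2 = d^2K/dt^2 |_{t=0} = 8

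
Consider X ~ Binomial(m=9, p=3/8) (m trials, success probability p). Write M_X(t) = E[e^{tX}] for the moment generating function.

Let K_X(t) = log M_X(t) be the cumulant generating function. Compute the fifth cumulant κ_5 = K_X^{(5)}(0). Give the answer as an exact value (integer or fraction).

M_X(t) = (3*e^(t)/8 + 5/8)^9
K_X(t) = log M_X(t) = 9*log(3*e^(t)/8 + 5/8)
K^(5)(t) = (-3645*e^(4*t) + 66825*e^(3*t) - 111375*e^(2*t) + 16875*e^(t))/(243*e^(5*t) + 2025*e^(4*t) + 6750*e^(3*t) + 11250*e^(2*t) + 9375*e^(t) + 3125)

κ_5 = K^(5)(0) = -3915/4096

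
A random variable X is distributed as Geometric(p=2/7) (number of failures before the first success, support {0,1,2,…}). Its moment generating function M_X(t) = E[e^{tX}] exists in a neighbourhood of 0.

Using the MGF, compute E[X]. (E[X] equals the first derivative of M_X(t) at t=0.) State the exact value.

M_X(t) = 2/(7*(1 - 5*e^(t)/7))
dM/dt = 10*e^(t)/(25*e^(2*t) - 70*e^(t) + 49)

E[X] = dM/dt |_{t=0} = 5/2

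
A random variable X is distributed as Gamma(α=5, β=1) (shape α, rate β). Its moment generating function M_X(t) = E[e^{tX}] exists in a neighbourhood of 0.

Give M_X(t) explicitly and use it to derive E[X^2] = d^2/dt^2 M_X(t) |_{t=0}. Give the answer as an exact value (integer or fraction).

E[X^2] = M′′(0) = 30

M_X(t) = (1 - t)^(-5)
M′(t) = 5/(t^6 - 6*t^5 + 15*t^4 - 20*t^3 + 15*t^2 - 6*t + 1)
M′′(t) = -30/(t^7 - 7*t^6 + 21*t^5 - 35*t^4 + 35*t^3 - 21*t^2 + 7*t - 1)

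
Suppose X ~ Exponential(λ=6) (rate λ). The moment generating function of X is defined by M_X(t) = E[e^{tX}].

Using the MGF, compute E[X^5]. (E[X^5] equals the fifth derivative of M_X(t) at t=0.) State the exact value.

M_X(t) = 6/(6 - t)
M^(5)(t) = 720/(t^6 - 36*t^5 + 540*t^4 - 4320*t^3 + 19440*t^2 - 46656*t + 46656)

E[X^5] = M^(5)(0) = 5/324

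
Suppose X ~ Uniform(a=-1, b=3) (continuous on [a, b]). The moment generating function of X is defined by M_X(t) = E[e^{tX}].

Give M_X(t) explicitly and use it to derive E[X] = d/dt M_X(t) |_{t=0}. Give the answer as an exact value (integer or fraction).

M_X(t) = (e^(3*t) - e^(-t))/(4*t)
dM/dt = (3*t*e^(4*t) + t - e^(4*t) + 1)*e^(-t)/(4*t^2)

E[X] = dM/dt |_{t=0} = 1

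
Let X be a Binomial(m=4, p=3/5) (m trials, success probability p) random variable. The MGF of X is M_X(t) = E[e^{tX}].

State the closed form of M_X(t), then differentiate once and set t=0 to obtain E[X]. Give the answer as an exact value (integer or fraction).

M_X(t) = (3*e^(t)/5 + 2/5)^4
dM/dt = 324*e^(4*t)/625 + 648*e^(3*t)/625 + 432*e^(2*t)/625 + 96*e^(t)/625

E[X] = dM/dt |_{t=0} = 12/5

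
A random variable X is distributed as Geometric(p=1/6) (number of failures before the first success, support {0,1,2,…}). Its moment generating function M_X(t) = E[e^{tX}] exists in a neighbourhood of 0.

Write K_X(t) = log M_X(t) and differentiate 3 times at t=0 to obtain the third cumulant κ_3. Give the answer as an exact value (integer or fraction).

M_X(t) = 1/(6*(1 - 5*e^(t)/6))
K_X(t) = log M_X(t) = -log(1 - 5*e^(t)/6) - log(6)
D^3[K](t) = (-150*e^(2*t) - 180*e^(t))/(125*e^(3*t) - 450*e^(2*t) + 540*e^(t) - 216)

κ_3 = D^3[K](0) = 330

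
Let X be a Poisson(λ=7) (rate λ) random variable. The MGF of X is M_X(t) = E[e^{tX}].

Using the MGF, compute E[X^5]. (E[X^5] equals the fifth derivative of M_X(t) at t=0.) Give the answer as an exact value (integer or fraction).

E[X^5] = d^5M/dt^5 |_{t=0} = 50134

M_X(t) = e^(7*e^(t) - 7)
dM/dt = 7*e^(-7)*e^(t)*e^(7*e^(t))
d^2M/dt^2 = (49*e^(2*t)*e^(7*e^(t)) + 7*e^(t)*e^(7*e^(t)))*e^(-7)
d^3M/dt^3 = (343*e^(3*t)*e^(7*e^(t)) + 147*e^(2*t)*e^(7*e^(t)) + 7*e^(t)*e^(7*e^(t)))*e^(-7)
d^4M/dt^4 = (2401*e^(4*t)*e^(7*e^(t)) + 2058*e^(3*t)*e^(7*e^(t)) + 343*e^(2*t)*e^(7*e^(t)) + 7*e^(t)*e^(7*e^(t)))*e^(-7)
d^5M/dt^5 = (16807*e^(5*t)*e^(7*e^(t)) + 24010*e^(4*t)*e^(7*e^(t)) + 8575*e^(3*t)*e^(7*e^(t)) + 735*e^(2*t)*e^(7*e^(t)) + 7*e^(t)*e^(7*e^(t)))*e^(-7)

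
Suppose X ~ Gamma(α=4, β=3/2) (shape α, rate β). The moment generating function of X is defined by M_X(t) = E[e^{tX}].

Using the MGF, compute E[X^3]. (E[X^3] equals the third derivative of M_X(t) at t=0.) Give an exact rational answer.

M_X(t) = 81/(16*(3/2 - t)^4)
D^3[M](t) = -77760/(128*t^7 - 1344*t^6 + 6048*t^5 - 15120*t^4 + 22680*t^3 - 20412*t^2 + 10206*t - 2187)

E[X^3] = D^3[M](0) = 320/9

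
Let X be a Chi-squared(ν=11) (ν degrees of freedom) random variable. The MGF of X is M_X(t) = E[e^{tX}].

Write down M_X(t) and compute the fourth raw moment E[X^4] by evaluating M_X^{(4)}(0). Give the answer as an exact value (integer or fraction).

E[X^4] = d^4M/dt^4 |_{t=0} = 36465

M_X(t) = (1 - 2*t)^(-11/2)
dM/dt = 11/(64*t^6*√(1 - 2*t) - 192*t^5*√(1 - 2*t) + 240*t^4*√(1 - 2*t) - 160*t^3*√(1 - 2*t) + 60*t^2*√(1 - 2*t) - 12*t*√(1 - 2*t) + √(1 - 2*t))
d^2M/dt^2 = -143/(128*t^7*√(1 - 2*t) - 448*t^6*√(1 - 2*t) + 672*t^5*√(1 - 2*t) - 560*t^4*√(1 - 2*t) + 280*t^3*√(1 - 2*t) - 84*t^2*√(1 - 2*t) + 14*t*√(1 - 2*t) - √(1 - 2*t))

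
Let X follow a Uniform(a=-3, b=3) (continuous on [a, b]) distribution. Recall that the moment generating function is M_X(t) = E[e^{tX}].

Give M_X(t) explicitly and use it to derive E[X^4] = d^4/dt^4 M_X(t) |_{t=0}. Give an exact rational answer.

E[X^4] = D^4[M](0) = 81/5

M_X(t) = (e^(3*t) - e^(-3*t))/(6*t)
D^4[M](t) = (27*t^4*e^(6*t) - 27*t^4 - 36*t^3*e^(6*t) - 36*t^3 + 36*t^2*e^(6*t) - 36*t^2 - 24*t*e^(6*t) - 24*t + 8*e^(6*t) - 8)*e^(-3*t)/(2*t^5)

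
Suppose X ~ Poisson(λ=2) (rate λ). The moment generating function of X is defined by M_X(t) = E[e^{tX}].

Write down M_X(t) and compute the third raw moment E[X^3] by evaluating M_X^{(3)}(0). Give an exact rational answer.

M_X(t) = e^(2*e^(t) - 2)
dM/dt = 2*e^(-2)*e^(t)*e^(2*e^(t))
d^2M/dt^2 = (4*e^(2*t)*e^(2*e^(t)) + 2*e^(t)*e^(2*e^(t)))*e^(-2)
d^3M/dt^3 = (8*e^(3*t)*e^(2*e^(t)) + 12*e^(2*t)*e^(2*e^(t)) + 2*e^(t)*e^(2*e^(t)))*e^(-2)

E[X^3] = d^3M/dt^3 |_{t=0} = 22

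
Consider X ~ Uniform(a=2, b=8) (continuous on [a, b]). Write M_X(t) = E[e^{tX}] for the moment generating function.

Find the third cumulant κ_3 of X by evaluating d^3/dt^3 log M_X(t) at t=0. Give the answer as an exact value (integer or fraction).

κ_3 = K^(3)(0) = 0

M_X(t) = (e^(8*t) - e^(2*t))/(6*t)
K_X(t) = log M_X(t) = -log(t) + log(e^(8*t) - e^(2*t)) - log(6)
K^(3)(t) = (216*t^3*e^(12*t) + 216*t^3*e^(6*t) - 2*e^(18*t) + 6*e^(12*t) - 6*e^(6*t) + 2)/(t^3*e^(18*t) - 3*t^3*e^(12*t) + 3*t^3*e^(6*t) - t^3)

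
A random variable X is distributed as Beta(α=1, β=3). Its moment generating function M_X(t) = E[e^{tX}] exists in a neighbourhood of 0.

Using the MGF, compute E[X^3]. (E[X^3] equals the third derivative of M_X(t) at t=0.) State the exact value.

M_X(t) = ₁F₁(1; 4; t)
D^3[M](t) = ₁F₁(4; 7; t)/20

E[X^3] = D^3[M](0) = 1/20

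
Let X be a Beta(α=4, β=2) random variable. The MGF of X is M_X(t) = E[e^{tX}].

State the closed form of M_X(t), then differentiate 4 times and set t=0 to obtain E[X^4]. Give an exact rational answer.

E[X^4] = D^4[M](0) = 5/18

M_X(t) = ₁F₁(4; 6; t)
D^4[M](t) = 5*₁F₁(8; 10; t)/18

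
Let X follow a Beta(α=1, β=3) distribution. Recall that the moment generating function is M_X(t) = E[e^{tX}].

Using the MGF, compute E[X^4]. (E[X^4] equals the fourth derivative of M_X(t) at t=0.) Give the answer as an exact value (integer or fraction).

E[X^4] = M^(4)(0) = 1/35

M_X(t) = ₁F₁(1; 4; t)
M^(4)(t) = ₁F₁(5; 8; t)/35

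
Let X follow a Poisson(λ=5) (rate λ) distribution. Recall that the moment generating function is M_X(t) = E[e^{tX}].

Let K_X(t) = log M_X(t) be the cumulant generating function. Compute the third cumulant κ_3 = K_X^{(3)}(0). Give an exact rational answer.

M_X(t) = e^(5*e^(t) - 5)
K_X(t) = log M_X(t) = 5*e^(t) - 5
K′(t) = 5*e^(t)
K′′(t) = 5*e^(t)
K′′′(t) = 5*e^(t)

κ_3 = K′′′(0) = 5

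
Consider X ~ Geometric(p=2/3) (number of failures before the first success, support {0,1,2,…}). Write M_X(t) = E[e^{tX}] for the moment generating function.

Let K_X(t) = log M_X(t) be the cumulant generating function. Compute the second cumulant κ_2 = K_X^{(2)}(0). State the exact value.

M_X(t) = 2/(3*(1 - e^(t)/3))
K_X(t) = log M_X(t) = -log(1 - e^(t)/3) - log(3) + log(2)
K^(2)(t) = 3*e^(t)/(e^(2*t) - 6*e^(t) + 9)

κ_2 = K^(2)(0) = 3/4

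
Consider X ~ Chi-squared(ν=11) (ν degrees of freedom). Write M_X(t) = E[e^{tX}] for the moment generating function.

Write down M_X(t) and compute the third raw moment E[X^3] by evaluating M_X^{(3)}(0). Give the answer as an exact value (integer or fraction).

M_X(t) = (1 - 2*t)^(-11/2)
dM/dt = 11/(64*t^6*√(1 - 2*t) - 192*t^5*√(1 - 2*t) + 240*t^4*√(1 - 2*t) - 160*t^3*√(1 - 2*t) + 60*t^2*√(1 - 2*t) - 12*t*√(1 - 2*t) + √(1 - 2*t))
d^2M/dt^2 = -143/(128*t^7*√(1 - 2*t) - 448*t^6*√(1 - 2*t) + 672*t^5*√(1 - 2*t) - 560*t^4*√(1 - 2*t) + 280*t^3*√(1 - 2*t) - 84*t^2*√(1 - 2*t) + 14*t*√(1 - 2*t) - √(1 - 2*t))

E[X^3] = d^3M/dt^3 |_{t=0} = 2145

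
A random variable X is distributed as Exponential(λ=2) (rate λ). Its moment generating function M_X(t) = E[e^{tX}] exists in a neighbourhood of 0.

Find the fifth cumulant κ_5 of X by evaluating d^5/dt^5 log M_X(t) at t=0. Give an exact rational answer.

κ_5 = d^5K/dt^5 |_{t=0} = 3/4

M_X(t) = 2/(2 - t)
K_X(t) = log M_X(t) = -log(2 - t) + log(2)
dK/dt = -1/(t - 2)
d^2K/dt^2 = 1/(t^2 - 4*t + 4)
d^3K/dt^3 = -2/(t^3 - 6*t^2 + 12*t - 8)
d^4K/dt^4 = 6/(t^4 - 8*t^3 + 24*t^2 - 32*t + 16)
d^5K/dt^5 = -24/(t^5 - 10*t^4 + 40*t^3 - 80*t^2 + 80*t - 32)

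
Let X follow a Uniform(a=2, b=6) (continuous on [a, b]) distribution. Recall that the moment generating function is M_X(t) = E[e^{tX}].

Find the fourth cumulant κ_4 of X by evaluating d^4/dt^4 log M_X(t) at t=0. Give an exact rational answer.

κ_4 = d^4K/dt^4 |_{t=0} = -32/15

M_X(t) = (e^(6*t) - e^(2*t))/(4*t)
K_X(t) = log M_X(t) = -log(t) + log(e^(6*t) - e^(2*t)) - 2*log(2)
dK/dt = (6*t*e^(4*t) - 2*t - e^(4*t) + 1)/(t*e^(4*t) - t)
d^2K/dt^2 = (-16*t^2*e^(4*t) + e^(8*t) - 2*e^(4*t) + 1)/(t^2*e^(8*t) - 2*t^2*e^(4*t) + t^2)
d^3K/dt^3 = (64*t^3*e^(8*t) + 64*t^3*e^(4*t) - 2*e^(12*t) + 6*e^(8*t) - 6*e^(4*t) + 2)/(t^3*e^(12*t) - 3*t^3*e^(8*t) + 3*t^3*e^(4*t) - t^3)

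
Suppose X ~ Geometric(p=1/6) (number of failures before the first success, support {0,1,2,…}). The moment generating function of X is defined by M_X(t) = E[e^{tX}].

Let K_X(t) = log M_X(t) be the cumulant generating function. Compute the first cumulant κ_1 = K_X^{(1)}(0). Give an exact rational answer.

κ_1 = K^(1)(0) = 5

M_X(t) = 1/(6*(1 - 5*e^(t)/6))
K_X(t) = log M_X(t) = -log(1 - 5*e^(t)/6) - log(6)
K^(1)(t) = -5*e^(t)/(5*e^(t) - 6)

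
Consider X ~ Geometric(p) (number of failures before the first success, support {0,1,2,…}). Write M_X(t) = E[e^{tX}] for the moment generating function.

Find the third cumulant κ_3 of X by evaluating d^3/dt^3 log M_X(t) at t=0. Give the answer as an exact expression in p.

κ_3 = D^3[K](0) = (p^2 - 3*p + 2)/p^3

M_X(t) = p/(-(1 - p)*e^(t) + 1)
K_X(t) = log M_X(t) = log(p) - log(-(1 - p)*e^(t) + 1)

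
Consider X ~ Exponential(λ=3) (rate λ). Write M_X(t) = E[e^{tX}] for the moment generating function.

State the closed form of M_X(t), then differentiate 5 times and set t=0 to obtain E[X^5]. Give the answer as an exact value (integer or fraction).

M_X(t) = 3/(3 - t)
M^(5)(t) = 360/(t^6 - 18*t^5 + 135*t^4 - 540*t^3 + 1215*t^2 - 1458*t + 729)

E[X^5] = M^(5)(0) = 40/81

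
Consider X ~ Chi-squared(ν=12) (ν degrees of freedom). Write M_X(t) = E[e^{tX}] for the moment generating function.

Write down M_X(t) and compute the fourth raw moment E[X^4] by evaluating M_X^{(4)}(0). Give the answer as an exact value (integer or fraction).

E[X^4] = M^(4)(0) = 48384

M_X(t) = (1 - 2*t)^(-6)
M^(4)(t) = 48384/(1024*t^10 - 5120*t^9 + 11520*t^8 - 15360*t^7 + 13440*t^6 - 8064*t^5 + 3360*t^4 - 960*t^3 + 180*t^2 - 20*t + 1)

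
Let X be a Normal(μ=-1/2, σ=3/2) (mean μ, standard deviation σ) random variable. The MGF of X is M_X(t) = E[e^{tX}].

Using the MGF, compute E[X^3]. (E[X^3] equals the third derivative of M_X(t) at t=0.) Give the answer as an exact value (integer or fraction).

E[X^3] = M′′′(0) = -7/2

M_X(t) = e^(9*t^2/8 - t/2)
M′(t) = 9*t*e^(-t/2)*e^(9*t^2/8)/4 - e^(-t/2)*e^(9*t^2/8)/2
M′′(t) = (81*t^2*e^(9*t^2/8) - 36*t*e^(9*t^2/8) + 40*e^(9*t^2/8))*e^(-t/2)/16
M′′′(t) = (729*t^3*e^(9*t^2/8) - 486*t^2*e^(9*t^2/8) + 1080*t*e^(9*t^2/8) - 224*e^(9*t^2/8))*e^(-t/2)/64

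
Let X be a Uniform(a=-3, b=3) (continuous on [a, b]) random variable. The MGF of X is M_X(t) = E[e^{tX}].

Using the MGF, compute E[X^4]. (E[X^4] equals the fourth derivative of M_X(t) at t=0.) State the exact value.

E[X^4] = D^4[M](0) = 81/5

M_X(t) = (e^(3*t) - e^(-3*t))/(6*t)
D^4[M](t) = (27*t^4*e^(6*t) - 27*t^4 - 36*t^3*e^(6*t) - 36*t^3 + 36*t^2*e^(6*t) - 36*t^2 - 24*t*e^(6*t) - 24*t + 8*e^(6*t) - 8)*e^(-3*t)/(2*t^5)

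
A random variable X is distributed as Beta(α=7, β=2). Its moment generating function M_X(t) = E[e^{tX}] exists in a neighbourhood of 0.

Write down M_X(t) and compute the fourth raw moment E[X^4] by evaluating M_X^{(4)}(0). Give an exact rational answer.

M_X(t) = ₁F₁(7; 9; t)
D^4[M](t) = 14*₁F₁(11; 13; t)/33

E[X^4] = D^4[M](0) = 14/33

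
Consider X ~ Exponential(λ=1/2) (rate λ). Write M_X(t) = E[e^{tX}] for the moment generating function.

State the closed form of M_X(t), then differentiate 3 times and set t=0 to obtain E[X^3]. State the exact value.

M_X(t) = 1/(2*(1/2 - t))
M^(3)(t) = 48/(16*t^4 - 32*t^3 + 24*t^2 - 8*t + 1)

E[X^3] = M^(3)(0) = 48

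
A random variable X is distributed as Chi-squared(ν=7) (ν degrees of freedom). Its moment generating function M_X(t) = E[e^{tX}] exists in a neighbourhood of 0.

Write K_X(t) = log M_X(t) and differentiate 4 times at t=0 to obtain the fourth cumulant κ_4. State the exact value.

M_X(t) = (1 - 2*t)^(-7/2)
K_X(t) = log M_X(t) = -7*log(1 - 2*t)/2
dK/dt = -7/(2*t - 1)
d^2K/dt^2 = 14/(4*t^2 - 4*t + 1)
d^3K/dt^3 = -56/(8*t^3 - 12*t^2 + 6*t - 1)
d^4K/dt^4 = 336/(16*t^4 - 32*t^3 + 24*t^2 - 8*t + 1)

κ_4 = d^4K/dt^4 |_{t=0} = 336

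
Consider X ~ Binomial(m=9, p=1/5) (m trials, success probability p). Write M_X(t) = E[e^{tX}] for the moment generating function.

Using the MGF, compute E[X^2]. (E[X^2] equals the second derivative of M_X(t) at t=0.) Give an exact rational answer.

M_X(t) = (e^(t)/5 + 4/5)^9

E[X^2] = M^(2)(0) = 117/25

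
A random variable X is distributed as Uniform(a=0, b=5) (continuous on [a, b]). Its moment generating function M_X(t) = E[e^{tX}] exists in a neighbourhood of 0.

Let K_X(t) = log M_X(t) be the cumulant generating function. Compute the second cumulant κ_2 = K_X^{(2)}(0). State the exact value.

κ_2 = K^(2)(0) = 25/12

M_X(t) = (e^(5*t) - 1)/(5*t)
K_X(t) = log M_X(t) = -log(t) + log(e^(5*t) - 1) - log(5)
K^(2)(t) = (-25*t^2*e^(5*t) + e^(10*t) - 2*e^(5*t) + 1)/(t^2*e^(10*t) - 2*t^2*e^(5*t) + t^2)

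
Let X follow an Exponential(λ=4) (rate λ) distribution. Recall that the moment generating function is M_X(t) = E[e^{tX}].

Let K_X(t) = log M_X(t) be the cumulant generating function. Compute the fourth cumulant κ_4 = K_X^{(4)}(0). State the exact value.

M_X(t) = 4/(4 - t)
K_X(t) = log M_X(t) = -log(4 - t) + 2*log(2)
K^(4)(t) = 6/(t^4 - 16*t^3 + 96*t^2 - 256*t + 256)

κ_4 = K^(4)(0) = 3/128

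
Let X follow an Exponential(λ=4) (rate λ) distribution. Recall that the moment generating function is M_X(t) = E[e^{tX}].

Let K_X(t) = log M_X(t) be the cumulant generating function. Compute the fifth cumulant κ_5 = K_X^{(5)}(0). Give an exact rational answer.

κ_5 = K′′′′′(0) = 3/128

M_X(t) = 4/(4 - t)
K_X(t) = log M_X(t) = -log(4 - t) + 2*log(2)
K′(t) = -1/(t - 4)
K′′(t) = 1/(t^2 - 8*t + 16)
K′′′(t) = -2/(t^3 - 12*t^2 + 48*t - 64)
K′′′′(t) = 6/(t^4 - 16*t^3 + 96*t^2 - 256*t + 256)
K′′′′′(t) = -24/(t^5 - 20*t^4 + 160*t^3 - 640*t^2 + 1280*t - 1024)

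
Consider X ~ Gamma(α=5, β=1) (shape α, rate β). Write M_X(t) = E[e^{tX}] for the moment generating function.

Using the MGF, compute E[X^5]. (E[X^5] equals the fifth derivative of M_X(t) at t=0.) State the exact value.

E[X^5] = D^5[M](0) = 15120

M_X(t) = (1 - t)^(-5)
D^5[M](t) = 15120/(t^10 - 10*t^9 + 45*t^8 - 120*t^7 + 210*t^6 - 252*t^5 + 210*t^4 - 120*t^3 + 45*t^2 - 10*t + 1)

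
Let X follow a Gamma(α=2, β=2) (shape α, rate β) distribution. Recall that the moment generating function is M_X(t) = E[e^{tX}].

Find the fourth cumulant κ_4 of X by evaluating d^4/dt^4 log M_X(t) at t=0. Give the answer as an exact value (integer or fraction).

M_X(t) = 4/(2 - t)^2
K_X(t) = log M_X(t) = -2*log(2 - t) + 2*log(2)
D^4[K](t) = 12/(t^4 - 8*t^3 + 24*t^2 - 32*t + 16)

κ_4 = D^4[K](0) = 3/4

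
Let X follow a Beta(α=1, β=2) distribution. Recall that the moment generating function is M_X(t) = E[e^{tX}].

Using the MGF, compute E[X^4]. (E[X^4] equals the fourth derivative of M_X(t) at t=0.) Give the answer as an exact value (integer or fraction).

M_X(t) = ₁F₁(1; 3; t)
M′(t) = ₁F₁(2; 4; t)/3
M′′(t) = ₁F₁(3; 5; t)/6
M′′′(t) = ₁F₁(4; 6; t)/10
M′′′′(t) = ₁F₁(5; 7; t)/15

E[X^4] = M′′′′(0) = 1/15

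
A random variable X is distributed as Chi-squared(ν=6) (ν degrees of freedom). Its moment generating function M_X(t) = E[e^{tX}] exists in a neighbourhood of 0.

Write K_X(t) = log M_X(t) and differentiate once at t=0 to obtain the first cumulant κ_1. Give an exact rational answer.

κ_1 = D[K](0) = 6

M_X(t) = (1 - 2*t)^(-3)
K_X(t) = log M_X(t) = -3*log(1 - 2*t)
D[K](t) = -6/(2*t - 1)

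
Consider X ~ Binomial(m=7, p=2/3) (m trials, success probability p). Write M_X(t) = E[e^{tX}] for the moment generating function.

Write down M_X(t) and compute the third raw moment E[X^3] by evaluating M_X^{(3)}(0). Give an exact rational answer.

E[X^3] = D^3[M](0) = 1106/9

M_X(t) = (2*e^(t)/3 + 1/3)^7
D^3[M](t) = 43904*e^(7*t)/2187 + 3584*e^(6*t)/81 + 28000*e^(5*t)/729 + 35840*e^(4*t)/2187 + 280*e^(3*t)/81 + 224*e^(2*t)/729 + 14*e^(t)/2187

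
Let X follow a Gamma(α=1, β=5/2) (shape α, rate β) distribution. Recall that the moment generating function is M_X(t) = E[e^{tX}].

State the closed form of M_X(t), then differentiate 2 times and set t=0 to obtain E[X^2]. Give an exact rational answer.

E[X^2] = M^(2)(0) = 8/25

M_X(t) = 5/(2*(5/2 - t))
M^(2)(t) = -40/(8*t^3 - 60*t^2 + 150*t - 125)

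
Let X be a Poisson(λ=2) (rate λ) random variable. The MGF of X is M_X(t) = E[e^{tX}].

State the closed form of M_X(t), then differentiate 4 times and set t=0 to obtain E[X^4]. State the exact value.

M_X(t) = e^(2*e^(t) - 2)
D^4[M](t) = (16*e^(4*t)*e^(2*e^(t)) + 48*e^(3*t)*e^(2*e^(t)) + 28*e^(2*t)*e^(2*e^(t)) + 2*e^(t)*e^(2*e^(t)))*e^(-2)

E[X^4] = D^4[M](0) = 94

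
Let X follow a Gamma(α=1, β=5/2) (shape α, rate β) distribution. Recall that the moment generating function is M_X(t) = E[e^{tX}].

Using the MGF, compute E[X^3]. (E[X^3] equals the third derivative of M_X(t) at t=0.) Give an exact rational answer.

E[X^3] = D^3[M](0) = 48/125

M_X(t) = 5/(2*(5/2 - t))
D^3[M](t) = 240/(16*t^4 - 160*t^3 + 600*t^2 - 1000*t + 625)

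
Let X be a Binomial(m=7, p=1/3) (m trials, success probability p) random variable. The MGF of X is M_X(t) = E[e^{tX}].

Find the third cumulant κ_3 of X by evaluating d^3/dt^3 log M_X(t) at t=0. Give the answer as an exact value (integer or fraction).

M_X(t) = (e^(t)/3 + 2/3)^7
K_X(t) = log M_X(t) = 7*log(e^(t)/3 + 2/3)
K^(3)(t) = (-14*e^(2*t) + 28*e^(t))/(e^(3*t) + 6*e^(2*t) + 12*e^(t) + 8)

κ_3 = K^(3)(0) = 14/27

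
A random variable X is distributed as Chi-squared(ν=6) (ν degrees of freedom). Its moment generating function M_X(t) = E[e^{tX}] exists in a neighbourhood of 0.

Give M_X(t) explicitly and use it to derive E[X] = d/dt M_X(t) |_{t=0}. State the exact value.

M_X(t) = (1 - 2*t)^(-3)
M^(1)(t) = 6/(16*t^4 - 32*t^3 + 24*t^2 - 8*t + 1)

E[X] = M^(1)(0) = 6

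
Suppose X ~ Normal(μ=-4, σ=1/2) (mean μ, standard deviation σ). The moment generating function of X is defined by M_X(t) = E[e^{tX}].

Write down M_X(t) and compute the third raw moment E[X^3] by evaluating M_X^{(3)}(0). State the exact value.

E[X^3] = M^(3)(0) = -67

M_X(t) = e^(t^2/8 - 4*t)
M^(3)(t) = (t^3*e^(t^2/8) - 48*t^2*e^(t^2/8) + 780*t*e^(t^2/8) - 4288*e^(t^2/8))*e^(-4*t)/64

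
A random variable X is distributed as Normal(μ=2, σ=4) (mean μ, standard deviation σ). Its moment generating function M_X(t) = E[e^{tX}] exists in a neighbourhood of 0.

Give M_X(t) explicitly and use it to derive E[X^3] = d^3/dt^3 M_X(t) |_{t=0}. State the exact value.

M_X(t) = e^(8*t^2 + 2*t)
D^3[M](t) = 4096*t^3*e^(2*t)*e^(8*t^2) + 1536*t^2*e^(2*t)*e^(8*t^2) + 960*t*e^(2*t)*e^(8*t^2) + 104*e^(2*t)*e^(8*t^2)

E[X^3] = D^3[M](0) = 104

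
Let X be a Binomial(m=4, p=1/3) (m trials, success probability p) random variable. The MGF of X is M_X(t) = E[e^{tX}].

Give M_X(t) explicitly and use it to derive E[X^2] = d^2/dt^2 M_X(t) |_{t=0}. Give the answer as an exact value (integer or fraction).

M_X(t) = (e^(t)/3 + 2/3)^4
D^2[M](t) = 16*e^(4*t)/81 + 8*e^(3*t)/9 + 32*e^(2*t)/27 + 32*e^(t)/81

E[X^2] = D^2[M](0) = 8/3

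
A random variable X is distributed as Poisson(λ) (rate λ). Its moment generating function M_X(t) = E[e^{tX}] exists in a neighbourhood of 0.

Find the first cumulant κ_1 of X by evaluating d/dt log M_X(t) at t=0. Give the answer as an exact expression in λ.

M_X(t) = e^(λ*(e^(t) - 1))
K_X(t) = log M_X(t) = λ*(e^(t) - 1)
dK/dt = λ*e^(t)

κ_1 = dK/dt |_{t=0} = λ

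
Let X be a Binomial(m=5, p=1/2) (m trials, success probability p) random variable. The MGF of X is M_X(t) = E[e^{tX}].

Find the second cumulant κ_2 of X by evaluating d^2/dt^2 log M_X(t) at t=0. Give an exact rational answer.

M_X(t) = (e^(t)/2 + 1/2)^5
K_X(t) = log M_X(t) = 5*log(e^(t)/2 + 1/2)
dK/dt = 5*e^(t)/(e^(t) + 1)
d^2K/dt^2 = 5*e^(t)/(e^(2*t) + 2*e^(t) + 1)

κ_2 = d^2K/dt^2 |_{t=0} = 5/4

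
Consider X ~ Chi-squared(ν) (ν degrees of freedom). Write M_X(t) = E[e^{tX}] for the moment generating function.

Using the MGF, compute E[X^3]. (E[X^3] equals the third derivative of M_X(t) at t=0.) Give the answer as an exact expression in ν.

E[X^3] = D^3[M](0) = ν*(ν^2 + 6*ν + 8)

M_X(t) = (1 - 2*t)^(-ν/2)
D^3[M](t) = (-ν^3 - 6*ν^2 - 8*ν)/(8*t^3*(1 - 2*t)^(ν/2) - 12*t^2*(1 - 2*t)^(ν/2) + 6*t*(1 - 2*t)^(ν/2) - (1 - 2*t)^(ν/2))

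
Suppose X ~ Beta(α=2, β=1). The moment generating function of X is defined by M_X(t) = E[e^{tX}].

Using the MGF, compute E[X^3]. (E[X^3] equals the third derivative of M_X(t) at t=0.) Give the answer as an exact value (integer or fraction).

M_X(t) = ₁F₁(2; 3; t)
D^3[M](t) = 2*₁F₁(5; 6; t)/5

E[X^3] = D^3[M](0) = 2/5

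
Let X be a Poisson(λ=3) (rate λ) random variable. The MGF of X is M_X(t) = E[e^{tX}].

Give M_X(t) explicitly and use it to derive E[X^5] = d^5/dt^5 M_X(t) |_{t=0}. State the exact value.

E[X^5] = d^5M/dt^5 |_{t=0} = 1866

M_X(t) = e^(3*e^(t) - 3)
dM/dt = 3*e^(-3)*e^(t)*e^(3*e^(t))
d^2M/dt^2 = (9*e^(2*t)*e^(3*e^(t)) + 3*e^(t)*e^(3*e^(t)))*e^(-3)
d^3M/dt^3 = (27*e^(3*t)*e^(3*e^(t)) + 27*e^(2*t)*e^(3*e^(t)) + 3*e^(t)*e^(3*e^(t)))*e^(-3)
d^4M/dt^4 = (81*e^(4*t)*e^(3*e^(t)) + 162*e^(3*t)*e^(3*e^(t)) + 63*e^(2*t)*e^(3*e^(t)) + 3*e^(t)*e^(3*e^(t)))*e^(-3)
d^5M/dt^5 = (243*e^(5*t)*e^(3*e^(t)) + 810*e^(4*t)*e^(3*e^(t)) + 675*e^(3*t)*e^(3*e^(t)) + 135*e^(2*t)*e^(3*e^(t)) + 3*e^(t)*e^(3*e^(t)))*e^(-3)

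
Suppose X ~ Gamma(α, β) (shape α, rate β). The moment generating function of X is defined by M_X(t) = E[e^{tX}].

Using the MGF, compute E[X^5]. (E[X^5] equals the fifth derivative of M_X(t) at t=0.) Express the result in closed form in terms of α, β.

M_X(t) = (β/(β - t))^α

E[X^5] = D^5[M](0) = α*(α^4 + 10*α^3 + 35*α^2 + 50*α + 24)/β^5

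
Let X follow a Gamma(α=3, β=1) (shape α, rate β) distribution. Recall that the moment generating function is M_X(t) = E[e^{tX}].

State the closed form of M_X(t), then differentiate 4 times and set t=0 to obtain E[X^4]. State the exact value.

M_X(t) = (1 - t)^(-3)
M^(4)(t) = -360/(t^7 - 7*t^6 + 21*t^5 - 35*t^4 + 35*t^3 - 21*t^2 + 7*t - 1)

E[X^4] = M^(4)(0) = 360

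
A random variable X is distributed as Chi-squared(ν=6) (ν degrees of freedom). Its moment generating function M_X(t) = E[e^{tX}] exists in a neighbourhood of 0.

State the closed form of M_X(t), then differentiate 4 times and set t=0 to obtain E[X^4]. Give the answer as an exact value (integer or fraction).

M_X(t) = (1 - 2*t)^(-3)
M^(4)(t) = -5760/(128*t^7 - 448*t^6 + 672*t^5 - 560*t^4 + 280*t^3 - 84*t^2 + 14*t - 1)

E[X^4] = M^(4)(0) = 5760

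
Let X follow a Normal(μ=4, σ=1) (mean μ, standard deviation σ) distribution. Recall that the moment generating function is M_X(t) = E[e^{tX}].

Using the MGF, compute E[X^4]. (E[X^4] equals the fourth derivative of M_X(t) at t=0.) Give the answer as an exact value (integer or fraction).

M_X(t) = e^(t^2/2 + 4*t)
M^(4)(t) = t^4*e^(4*t)*e^(t^2/2) + 16*t^3*e^(4*t)*e^(t^2/2) + 102*t^2*e^(4*t)*e^(t^2/2) + 304*t*e^(4*t)*e^(t^2/2) + 355*e^(4*t)*e^(t^2/2)

E[X^4] = M^(4)(0) = 355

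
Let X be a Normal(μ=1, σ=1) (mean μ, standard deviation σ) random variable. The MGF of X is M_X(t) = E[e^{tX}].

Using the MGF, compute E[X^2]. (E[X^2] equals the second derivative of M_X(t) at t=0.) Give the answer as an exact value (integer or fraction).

E[X^2] = M^(2)(0) = 2

M_X(t) = e^(t^2/2 + t)
M^(2)(t) = t^2*e^(t)*e^(t^2/2) + 2*t*e^(t)*e^(t^2/2) + 2*e^(t)*e^(t^2/2)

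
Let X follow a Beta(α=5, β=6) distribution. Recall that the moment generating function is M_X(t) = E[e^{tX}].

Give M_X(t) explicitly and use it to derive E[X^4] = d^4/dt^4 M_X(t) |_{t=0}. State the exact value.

M_X(t) = ₁F₁(5; 11; t)
dM/dt = 5*₁F₁(6; 12; t)/11
d^2M/dt^2 = 5*₁F₁(7; 13; t)/22
d^3M/dt^3 = 35*₁F₁(8; 14; t)/286
d^4M/dt^4 = 10*₁F₁(9; 15; t)/143

E[X^4] = d^4M/dt^4 |_{t=0} = 10/143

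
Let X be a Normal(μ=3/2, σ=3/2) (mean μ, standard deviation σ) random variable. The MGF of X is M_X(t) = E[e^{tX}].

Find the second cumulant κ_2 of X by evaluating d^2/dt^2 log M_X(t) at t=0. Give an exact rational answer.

κ_2 = K′′(0) = 9/4

M_X(t) = e^(9*t^2/8 + 3*t/2)
K_X(t) = log M_X(t) = 9*t^2/8 + 3*t/2
K′(t) = 9*t/4 + 3/2
K′′(t) = 9/4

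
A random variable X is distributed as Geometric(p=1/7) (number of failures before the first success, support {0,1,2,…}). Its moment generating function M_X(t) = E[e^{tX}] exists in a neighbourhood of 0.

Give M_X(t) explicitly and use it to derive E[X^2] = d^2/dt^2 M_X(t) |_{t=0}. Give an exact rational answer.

E[X^2] = M^(2)(0) = 78

M_X(t) = 1/(7*(1 - 6*e^(t)/7))
M^(2)(t) = (-36*e^(2*t) - 42*e^(t))/(216*e^(3*t) - 756*e^(2*t) + 882*e^(t) - 343)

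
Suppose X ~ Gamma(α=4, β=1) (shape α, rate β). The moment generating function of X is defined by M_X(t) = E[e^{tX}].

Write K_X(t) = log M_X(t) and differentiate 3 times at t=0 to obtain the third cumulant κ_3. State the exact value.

κ_3 = D^3[K](0) = 8

M_X(t) = (1 - t)^(-4)
K_X(t) = log M_X(t) = -4*log(1 - t)
D^3[K](t) = -8/(t^3 - 3*t^2 + 3*t - 1)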